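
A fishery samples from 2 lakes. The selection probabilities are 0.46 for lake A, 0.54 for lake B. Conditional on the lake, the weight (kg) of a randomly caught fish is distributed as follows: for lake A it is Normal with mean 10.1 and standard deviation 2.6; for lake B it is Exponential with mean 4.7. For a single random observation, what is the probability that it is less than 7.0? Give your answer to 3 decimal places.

0.472

Conditional on each lake, P(X < 7.0): A: 0.11657; B: 0.774483.
By total probability, P(X < 7.0) = 0.46·0.11657 + 0.54·0.774483 = 0.471843.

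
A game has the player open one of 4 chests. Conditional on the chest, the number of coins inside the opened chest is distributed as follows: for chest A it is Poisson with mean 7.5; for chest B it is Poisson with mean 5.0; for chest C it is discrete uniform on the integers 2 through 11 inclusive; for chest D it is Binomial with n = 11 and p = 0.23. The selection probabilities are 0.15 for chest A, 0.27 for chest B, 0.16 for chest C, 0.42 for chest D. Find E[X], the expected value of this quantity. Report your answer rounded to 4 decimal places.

Component means — A: 7.5; B: 5; C: 6.5; D: 2.53.
E[X] = 0.15·7.5 + 0.27·5 + 0.16·6.5 + 0.42·2.53 = 4.5776.

4.5776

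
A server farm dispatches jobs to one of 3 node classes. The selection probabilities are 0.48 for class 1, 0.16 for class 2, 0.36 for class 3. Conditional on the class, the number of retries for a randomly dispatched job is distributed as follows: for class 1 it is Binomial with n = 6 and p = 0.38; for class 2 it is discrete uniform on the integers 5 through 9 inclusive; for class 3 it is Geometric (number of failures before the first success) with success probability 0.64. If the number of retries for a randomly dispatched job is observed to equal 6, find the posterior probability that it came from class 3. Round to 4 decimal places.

Likelihoods P(X=6 | ·): 1: 0.00301094; 2: 0.2; 3: 0.00139314.
Posterior ∝ prior × likelihood. Numerator for 3: 0.36·0.00139314 = 0.000501531.
Normalizing constant: 0.48·0.00301094 + 0.16·0.2 + 0.36·0.00139314 = 0.0339468.
P(3 | observation) = 0.000501531 / 0.0339468 = 0.014774.

0.0148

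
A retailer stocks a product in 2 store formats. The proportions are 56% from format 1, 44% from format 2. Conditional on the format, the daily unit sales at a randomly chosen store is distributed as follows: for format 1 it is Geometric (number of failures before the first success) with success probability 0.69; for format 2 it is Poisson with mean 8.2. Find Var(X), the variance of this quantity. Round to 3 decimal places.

Per component, 1: μ=0.449275, E[X²]=0.852972; 2: μ=8.2, E[X²]=75.44.
E[X] = 0.56·0.449275 + 0.44·8.2 = 3.85959.
E[X²] = 0.56·0.852972 + 0.44·75.44 = 33.6713.
Var(X) = E[X²] − (E[X])² = 33.6713 − 14.8965 = 18.7748.

18.775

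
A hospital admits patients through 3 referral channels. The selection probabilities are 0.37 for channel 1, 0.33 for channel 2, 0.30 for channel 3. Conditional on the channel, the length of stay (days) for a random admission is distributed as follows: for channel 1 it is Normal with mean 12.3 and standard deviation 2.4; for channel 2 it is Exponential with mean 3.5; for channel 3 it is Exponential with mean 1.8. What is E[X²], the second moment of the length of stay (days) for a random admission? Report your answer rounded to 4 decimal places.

For each component E[X²] = Var + (mean)², giving 1: 157.05; 2: 24.5; 3: 6.48.
Overall E[X²] = 0.37·157.05 + 0.33·24.5 + 0.3·6.48 = 68.1375.

68.1375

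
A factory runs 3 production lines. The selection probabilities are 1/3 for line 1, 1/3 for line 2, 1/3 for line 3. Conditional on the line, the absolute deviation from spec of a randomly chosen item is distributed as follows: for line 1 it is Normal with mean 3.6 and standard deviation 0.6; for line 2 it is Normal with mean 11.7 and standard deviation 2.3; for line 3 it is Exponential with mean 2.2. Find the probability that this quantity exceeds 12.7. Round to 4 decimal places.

Conditional on each line, P(X > 12.7): 1: 0; 2: 0.33186; 3: 0.00311126.
By total probability, P(X > 12.7) = 0.333333·0 + 0.333333·0.33186 + 0.333333·0.00311126 = 0.111657.

0.1117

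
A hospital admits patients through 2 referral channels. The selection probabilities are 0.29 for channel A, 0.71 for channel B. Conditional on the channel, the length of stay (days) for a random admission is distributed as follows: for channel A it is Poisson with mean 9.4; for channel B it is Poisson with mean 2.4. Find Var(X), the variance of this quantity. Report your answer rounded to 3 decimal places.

14.519

Per component, A: μ=9.4, E[X²]=97.76; B: μ=2.4, E[X²]=8.16.
E[X] = 0.29·9.4 + 0.71·2.4 = 4.43.
E[X²] = 0.29·97.76 + 0.71·8.16 = 34.144.
Var(X) = E[X²] − (E[X])² = 34.144 − 19.6249 = 14.5191.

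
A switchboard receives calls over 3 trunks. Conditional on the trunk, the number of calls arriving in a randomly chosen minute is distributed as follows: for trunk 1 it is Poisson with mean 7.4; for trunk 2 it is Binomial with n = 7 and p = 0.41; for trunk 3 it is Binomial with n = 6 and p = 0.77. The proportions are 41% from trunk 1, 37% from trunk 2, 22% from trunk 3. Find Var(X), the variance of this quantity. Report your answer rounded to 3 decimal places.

Per component, 1: μ=7.4, E[X²]=62.16; 2: μ=2.87, E[X²]=9.9302; 3: μ=4.62, E[X²]=22.407.
E[X] = 0.41·7.4 + 0.37·2.87 + 0.22·4.62 = 5.1123.
E[X²] = 0.41·62.16 + 0.37·9.9302 + 0.22·22.407 = 34.0893.
Var(X) = E[X²] − (E[X])² = 34.0893 − 26.1356 = 7.9537.

7.954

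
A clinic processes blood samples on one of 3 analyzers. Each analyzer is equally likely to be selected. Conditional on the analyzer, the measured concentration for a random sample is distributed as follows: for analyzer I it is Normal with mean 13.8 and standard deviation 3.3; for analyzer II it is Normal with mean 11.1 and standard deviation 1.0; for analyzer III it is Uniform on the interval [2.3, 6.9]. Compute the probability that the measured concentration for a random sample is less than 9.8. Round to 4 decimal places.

0.4032

Conditional on each analyzer, P(X < 9.8): I: 0.112733; II: 0.0968005; III: 1.
By total probability, P(X < 9.8) = 0.333333·0.112733 + 0.333333·0.0968005 + 0.333333·1 = 0.403178.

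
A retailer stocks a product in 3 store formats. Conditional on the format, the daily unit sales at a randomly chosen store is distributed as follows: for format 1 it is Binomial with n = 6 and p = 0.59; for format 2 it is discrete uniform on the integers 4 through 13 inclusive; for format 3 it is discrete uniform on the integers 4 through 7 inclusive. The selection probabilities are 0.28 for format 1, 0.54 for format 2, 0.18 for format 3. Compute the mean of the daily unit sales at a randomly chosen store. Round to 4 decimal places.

Component means — 1: 3.54; 2: 8.5; 3: 5.5.
E[X] = 0.28·3.54 + 0.54·8.5 + 0.18·5.5 = 6.5712.

6.5712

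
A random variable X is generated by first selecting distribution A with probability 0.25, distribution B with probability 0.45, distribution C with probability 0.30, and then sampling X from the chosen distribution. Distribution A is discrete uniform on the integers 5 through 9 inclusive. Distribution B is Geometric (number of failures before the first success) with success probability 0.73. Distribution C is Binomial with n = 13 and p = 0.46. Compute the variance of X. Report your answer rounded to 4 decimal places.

10.9691

Per component, A: μ=7, E[X²]=51; B: μ=0.369863, E[X²]=0.64346; C: μ=5.98, E[X²]=38.9896.
E[X] = 0.25·7 + 0.45·0.369863 + 0.3·5.98 = 3.71044.
E[X²] = 0.25·51 + 0.45·0.64346 + 0.3·38.9896 = 24.7364.
Var(X) = E[X²] − (E[X])² = 24.7364 − 13.7674 = 10.9691.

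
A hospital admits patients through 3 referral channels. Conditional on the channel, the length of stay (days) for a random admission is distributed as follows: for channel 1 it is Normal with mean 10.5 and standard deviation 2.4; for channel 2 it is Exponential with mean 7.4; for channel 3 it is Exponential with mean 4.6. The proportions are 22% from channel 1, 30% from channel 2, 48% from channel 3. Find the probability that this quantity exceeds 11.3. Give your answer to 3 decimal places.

0.188

Conditional on each channel, P(X > 11.3): 1: 0.369441; 2: 0.21718; 3: 0.0857326.
By total probability, P(X > 11.3) = 0.22·0.369441 + 0.3·0.21718 + 0.48·0.0857326 = 0.187583.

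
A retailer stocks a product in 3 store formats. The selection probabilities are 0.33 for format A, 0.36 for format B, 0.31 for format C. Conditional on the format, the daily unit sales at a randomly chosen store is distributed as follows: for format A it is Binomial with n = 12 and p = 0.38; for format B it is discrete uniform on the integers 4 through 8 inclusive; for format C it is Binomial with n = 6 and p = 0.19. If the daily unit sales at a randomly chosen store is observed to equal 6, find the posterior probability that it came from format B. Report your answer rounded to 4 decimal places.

0.5799

Likelihoods P(X=6 | ·): A: 0.158024; B: 0.2; C: 4.70459e-05.
Posterior ∝ prior × likelihood. Numerator for B: 0.36·0.2 = 0.072.
Normalizing constant: 0.33·0.158024 + 0.36·0.2 + 0.31·4.70459e-05 = 0.124163.
P(B | observation) = 0.072 / 0.124163 = 0.579885.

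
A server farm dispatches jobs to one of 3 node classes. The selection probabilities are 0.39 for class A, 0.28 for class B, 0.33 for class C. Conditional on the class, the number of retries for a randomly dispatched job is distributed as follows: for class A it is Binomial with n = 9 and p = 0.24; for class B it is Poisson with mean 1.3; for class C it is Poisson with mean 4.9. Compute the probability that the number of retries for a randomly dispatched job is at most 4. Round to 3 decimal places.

0.802

Conditional on each class, P(X ≤ 4): A: 0.95845; B: 0.989337; C: 0.458212.
By total probability, P(X ≤ 4) = 0.39·0.95845 + 0.28·0.989337 + 0.33·0.458212 = 0.80202.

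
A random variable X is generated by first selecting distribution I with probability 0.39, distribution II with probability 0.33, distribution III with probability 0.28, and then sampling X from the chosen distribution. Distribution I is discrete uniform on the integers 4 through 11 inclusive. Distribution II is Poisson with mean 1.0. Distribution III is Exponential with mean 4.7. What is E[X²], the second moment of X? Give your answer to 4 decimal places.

37.0154

For each component E[X²] = Var + (mean)², giving I: 61.5; II: 2; III: 44.18.
Overall E[X²] = 0.39·61.5 + 0.33·2 + 0.28·44.18 = 37.0154.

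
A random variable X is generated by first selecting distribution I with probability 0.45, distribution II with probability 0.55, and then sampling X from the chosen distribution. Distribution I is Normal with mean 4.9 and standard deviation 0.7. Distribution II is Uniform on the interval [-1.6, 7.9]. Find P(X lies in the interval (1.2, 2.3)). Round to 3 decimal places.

Conditional on each component, P(1.2 < X < 2.3): I: 0.000101827; II: 0.115789.
By total probability, P(1.2 < X < 2.3) = 0.45·0.000101827 + 0.55·0.115789 = 0.06373.

0.064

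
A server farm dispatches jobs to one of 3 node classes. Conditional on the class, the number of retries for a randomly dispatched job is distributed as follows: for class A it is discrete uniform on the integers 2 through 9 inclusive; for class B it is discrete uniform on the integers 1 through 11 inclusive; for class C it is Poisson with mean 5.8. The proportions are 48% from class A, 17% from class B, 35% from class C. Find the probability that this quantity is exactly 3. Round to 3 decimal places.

0.110

Conditional on each class, P(X = 3): A: 0.125; B: 0.0909091; C: 0.098452.
By total probability, P(X = 3) = 0.48·0.125 + 0.17·0.0909091 + 0.35·0.098452 = 0.109913.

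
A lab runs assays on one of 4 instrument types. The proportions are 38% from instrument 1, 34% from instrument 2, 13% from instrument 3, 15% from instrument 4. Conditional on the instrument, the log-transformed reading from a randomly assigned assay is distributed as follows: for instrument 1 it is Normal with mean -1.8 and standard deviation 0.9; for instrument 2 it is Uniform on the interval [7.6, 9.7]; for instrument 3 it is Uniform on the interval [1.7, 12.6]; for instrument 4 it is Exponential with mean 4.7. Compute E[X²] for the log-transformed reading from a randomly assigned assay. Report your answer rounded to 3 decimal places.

For each component E[X²] = Var + (mean)², giving 1: 4.05; 2: 75.19; 3: 61.0233; 4: 44.18.
Overall E[X²] = 0.38·4.05 + 0.34·75.19 + 0.13·61.0233 + 0.15·44.18 = 41.6636.

41.664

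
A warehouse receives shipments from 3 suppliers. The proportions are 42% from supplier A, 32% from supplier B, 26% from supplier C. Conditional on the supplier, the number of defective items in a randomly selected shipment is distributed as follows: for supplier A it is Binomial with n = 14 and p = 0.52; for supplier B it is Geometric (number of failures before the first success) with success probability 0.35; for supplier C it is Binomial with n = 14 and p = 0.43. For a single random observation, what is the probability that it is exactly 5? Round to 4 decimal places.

Conditional on each supplier, P(X = 5): A: 0.102956; B: 0.0406102; C: 0.18693.
By total probability, P(X = 5) = 0.42·0.102956 + 0.32·0.0406102 + 0.26·0.18693 = 0.104839.

0.1048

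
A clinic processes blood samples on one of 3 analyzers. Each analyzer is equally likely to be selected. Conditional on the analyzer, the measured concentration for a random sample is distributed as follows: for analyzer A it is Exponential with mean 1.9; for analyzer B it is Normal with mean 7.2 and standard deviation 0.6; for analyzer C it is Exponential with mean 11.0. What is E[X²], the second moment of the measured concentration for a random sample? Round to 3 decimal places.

For each component E[X²] = Var + (mean)², giving A: 7.22; B: 52.2; C: 242.
Overall E[X²] = 0.333333·7.22 + 0.333333·52.2 + 0.333333·242 = 100.473.

100.473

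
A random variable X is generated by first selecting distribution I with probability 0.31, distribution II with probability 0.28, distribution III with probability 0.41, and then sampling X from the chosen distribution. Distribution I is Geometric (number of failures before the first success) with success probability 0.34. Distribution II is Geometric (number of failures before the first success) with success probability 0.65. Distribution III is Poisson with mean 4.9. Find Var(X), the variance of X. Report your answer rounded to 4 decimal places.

7.4782

Per component, I: μ=1.94118, E[X²]=9.47751; II: μ=0.538462, E[X²]=1.11834; III: μ=4.9, E[X²]=28.91.
E[X] = 0.31·1.94118 + 0.28·0.538462 + 0.41·4.9 = 2.76153.
E[X²] = 0.31·9.47751 + 0.28·1.11834 + 0.41·28.91 = 15.1043.
Var(X) = E[X²] − (E[X])² = 15.1043 − 7.62607 = 7.47819.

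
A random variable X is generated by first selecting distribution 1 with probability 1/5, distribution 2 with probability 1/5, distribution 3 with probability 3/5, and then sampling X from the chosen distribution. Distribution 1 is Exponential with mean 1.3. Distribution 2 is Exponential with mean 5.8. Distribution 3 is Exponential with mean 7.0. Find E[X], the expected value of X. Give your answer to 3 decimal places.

Component means — 1: 1.3; 2: 5.8; 3: 7.
E[X] = 0.2·1.3 + 0.2·5.8 + 0.6·7 = 5.62.

5.620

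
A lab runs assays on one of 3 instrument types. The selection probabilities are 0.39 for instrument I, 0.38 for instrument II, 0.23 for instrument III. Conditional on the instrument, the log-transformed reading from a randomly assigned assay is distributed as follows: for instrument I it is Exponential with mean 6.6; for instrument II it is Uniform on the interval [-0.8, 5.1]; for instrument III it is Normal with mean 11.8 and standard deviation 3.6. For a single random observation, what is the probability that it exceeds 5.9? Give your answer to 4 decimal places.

0.3779

Conditional on each instrument, P(X > 5.9): I: 0.409041; II: 0; III: 0.949382.
By total probability, P(X > 5.9) = 0.39·0.409041 + 0.38·0 + 0.23·0.949382 = 0.377884.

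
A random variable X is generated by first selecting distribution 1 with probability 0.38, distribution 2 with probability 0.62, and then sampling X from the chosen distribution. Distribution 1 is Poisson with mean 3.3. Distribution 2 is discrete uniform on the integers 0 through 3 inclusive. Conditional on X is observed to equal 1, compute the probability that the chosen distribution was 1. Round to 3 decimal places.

Likelihoods P(X=1 | ·): 1: 0.121714; 2: 0.25.
Posterior ∝ prior × likelihood. Numerator for 1: 0.38·0.121714 = 0.0462515.
Normalizing constant: 0.38·0.121714 + 0.62·0.25 = 0.201251.
P(1 | observation) = 0.0462515 / 0.201251 = 0.229819.

0.230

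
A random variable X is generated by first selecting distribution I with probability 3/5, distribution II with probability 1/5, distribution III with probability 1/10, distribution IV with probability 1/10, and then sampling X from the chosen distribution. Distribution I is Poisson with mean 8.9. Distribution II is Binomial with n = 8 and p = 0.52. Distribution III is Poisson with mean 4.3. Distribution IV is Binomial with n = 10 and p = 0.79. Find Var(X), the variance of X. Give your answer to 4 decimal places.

Per component, I: μ=8.9, E[X²]=88.11; II: μ=4.16, E[X²]=19.3024; III: μ=4.3, E[X²]=22.79; IV: μ=7.9, E[X²]=64.069.
E[X] = 0.6·8.9 + 0.2·4.16 + 0.1·4.3 + 0.1·7.9 = 7.392.
E[X²] = 0.6·88.11 + 0.2·19.3024 + 0.1·22.79 + 0.1·64.069 = 65.4124.
Var(X) = E[X²] − (E[X])² = 65.4124 − 54.6417 = 10.7707.

10.7707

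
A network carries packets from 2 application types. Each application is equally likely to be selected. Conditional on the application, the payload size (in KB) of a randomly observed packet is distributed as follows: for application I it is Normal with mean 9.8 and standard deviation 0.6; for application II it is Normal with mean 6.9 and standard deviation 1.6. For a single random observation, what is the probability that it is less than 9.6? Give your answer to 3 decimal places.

0.662

Conditional on each application, P(X < 9.6): I: 0.369441; II: 0.954246.
By total probability, P(X < 9.6) = 0.5·0.369441 + 0.5·0.954246 = 0.661844.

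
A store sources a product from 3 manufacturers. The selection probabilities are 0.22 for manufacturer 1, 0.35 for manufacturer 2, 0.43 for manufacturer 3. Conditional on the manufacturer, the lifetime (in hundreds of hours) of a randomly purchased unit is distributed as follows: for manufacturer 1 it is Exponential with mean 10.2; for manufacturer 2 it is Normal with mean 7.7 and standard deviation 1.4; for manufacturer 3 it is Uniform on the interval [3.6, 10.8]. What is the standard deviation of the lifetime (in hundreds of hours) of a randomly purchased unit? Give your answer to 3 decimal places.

5.177

Per component, 1: μ=10.2, E[X²]=208.08; 2: μ=7.7, E[X²]=61.25; 3: μ=7.2, E[X²]=56.16.
E[X] = 0.22·10.2 + 0.35·7.7 + 0.43·7.2 = 8.035.
E[X²] = 0.22·208.08 + 0.35·61.25 + 0.43·56.16 = 91.3639.
Var(X) = E[X²] − (E[X])² = 91.3639 − 64.5612 = 26.8027.
SD(X) = √26.8027 = 5.17713.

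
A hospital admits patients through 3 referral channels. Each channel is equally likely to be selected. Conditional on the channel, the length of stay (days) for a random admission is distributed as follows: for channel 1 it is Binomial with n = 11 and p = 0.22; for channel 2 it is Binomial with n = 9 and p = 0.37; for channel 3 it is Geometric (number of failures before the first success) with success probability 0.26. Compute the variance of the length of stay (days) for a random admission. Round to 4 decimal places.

5.1156

Per component, 1: μ=2.42, E[X²]=7.744; 2: μ=3.33, E[X²]=13.1868; 3: μ=2.84615, E[X²]=19.0473.
E[X] = 0.333333·2.42 + 0.333333·3.33 + 0.333333·2.84615 = 2.86538.
E[X²] = 0.333333·7.744 + 0.333333·13.1868 + 0.333333·19.0473 = 13.326.
Var(X) = E[X²] − (E[X])² = 13.326 − 8.21043 = 5.11562.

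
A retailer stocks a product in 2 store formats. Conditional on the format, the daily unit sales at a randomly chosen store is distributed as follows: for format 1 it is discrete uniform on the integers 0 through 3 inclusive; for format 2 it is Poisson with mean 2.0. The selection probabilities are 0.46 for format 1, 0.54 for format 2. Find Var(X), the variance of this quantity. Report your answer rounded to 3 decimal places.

Per component, 1: μ=1.5, E[X²]=3.5; 2: μ=2, E[X²]=6.
E[X] = 0.46·1.5 + 0.54·2 = 1.77.
E[X²] = 0.46·3.5 + 0.54·6 = 4.85.
Var(X) = E[X²] − (E[X])² = 4.85 − 3.1329 = 1.7171.

1.717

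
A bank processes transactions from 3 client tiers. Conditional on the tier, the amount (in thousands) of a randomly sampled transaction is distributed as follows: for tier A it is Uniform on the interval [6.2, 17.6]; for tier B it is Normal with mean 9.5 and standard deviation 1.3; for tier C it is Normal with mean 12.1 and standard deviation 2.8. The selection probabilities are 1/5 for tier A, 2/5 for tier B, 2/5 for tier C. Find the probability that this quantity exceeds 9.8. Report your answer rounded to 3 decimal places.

0.618

Conditional on each tier, P(X > 9.8): A: 0.684211; B: 0.408747; C: 0.794299.
By total probability, P(X > 9.8) = 0.2·0.684211 + 0.4·0.408747 + 0.4·0.794299 = 0.61806.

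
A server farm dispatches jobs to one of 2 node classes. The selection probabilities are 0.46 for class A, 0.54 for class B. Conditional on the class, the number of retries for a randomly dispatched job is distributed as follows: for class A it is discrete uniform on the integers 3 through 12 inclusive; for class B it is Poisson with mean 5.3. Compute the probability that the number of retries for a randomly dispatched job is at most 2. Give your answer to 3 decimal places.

Conditional on each class, P(X ≤ 2): A: 0; B: 0.101554.
By total probability, P(X ≤ 2) = 0.46·0 + 0.54·0.101554 = 0.0548391.

0.055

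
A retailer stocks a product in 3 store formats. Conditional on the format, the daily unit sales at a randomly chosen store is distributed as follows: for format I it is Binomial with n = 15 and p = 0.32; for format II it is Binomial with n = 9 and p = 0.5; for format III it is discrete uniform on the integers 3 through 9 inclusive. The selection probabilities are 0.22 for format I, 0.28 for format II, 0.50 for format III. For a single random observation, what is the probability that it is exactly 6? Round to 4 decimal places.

0.1541

Conditional on each format, P(X = 6): I: 0.167064; II: 0.164062; III: 0.142857.
By total probability, P(X = 6) = 0.22·0.167064 + 0.28·0.164062 + 0.5·0.142857 = 0.15412.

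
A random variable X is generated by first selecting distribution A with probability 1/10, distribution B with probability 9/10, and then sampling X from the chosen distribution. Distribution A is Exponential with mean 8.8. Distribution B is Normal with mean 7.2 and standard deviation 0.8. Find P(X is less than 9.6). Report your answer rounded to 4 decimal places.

0.9652

Conditional on each component, P(X < 9.6): A: 0.664089; B: 0.99865.
By total probability, P(X < 9.6) = 0.1·0.664089 + 0.9·0.99865 = 0.965194.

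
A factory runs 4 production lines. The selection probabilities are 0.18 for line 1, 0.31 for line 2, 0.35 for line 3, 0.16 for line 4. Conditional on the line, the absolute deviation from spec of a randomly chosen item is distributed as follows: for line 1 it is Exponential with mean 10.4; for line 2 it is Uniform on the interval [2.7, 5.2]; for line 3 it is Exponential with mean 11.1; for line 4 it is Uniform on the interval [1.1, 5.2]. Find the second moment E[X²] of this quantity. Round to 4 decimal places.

131.9946

For each component E[X²] = Var + (mean)², giving 1: 216.32; 2: 16.1233; 3: 246.42; 4: 11.3233.
Overall E[X²] = 0.18·216.32 + 0.31·16.1233 + 0.35·246.42 + 0.16·11.3233 = 131.995.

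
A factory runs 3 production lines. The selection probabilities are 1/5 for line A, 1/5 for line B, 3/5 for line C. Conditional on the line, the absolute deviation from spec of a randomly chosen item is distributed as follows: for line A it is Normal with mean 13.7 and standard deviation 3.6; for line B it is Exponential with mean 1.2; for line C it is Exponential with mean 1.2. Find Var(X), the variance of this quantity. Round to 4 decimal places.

Per component, A: μ=13.7, E[X²]=200.65; B: μ=1.2, E[X²]=2.88; C: μ=1.2, E[X²]=2.88.
E[X] = 0.2·13.7 + 0.2·1.2 + 0.6·1.2 = 3.7.
E[X²] = 0.2·200.65 + 0.2·2.88 + 0.6·2.88 = 42.434.
Var(X) = E[X²] − (E[X])² = 42.434 − 13.69 = 28.744.

28.7440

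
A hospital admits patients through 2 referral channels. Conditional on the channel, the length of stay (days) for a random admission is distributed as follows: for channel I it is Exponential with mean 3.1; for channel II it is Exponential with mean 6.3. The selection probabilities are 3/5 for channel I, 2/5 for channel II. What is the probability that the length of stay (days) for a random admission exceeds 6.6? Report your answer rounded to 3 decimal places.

Conditional on each channel, P(X > 6.6): I: 0.118952; II: 0.350772.
By total probability, P(X > 6.6) = 0.6·0.118952 + 0.4·0.350772 = 0.21168.

0.212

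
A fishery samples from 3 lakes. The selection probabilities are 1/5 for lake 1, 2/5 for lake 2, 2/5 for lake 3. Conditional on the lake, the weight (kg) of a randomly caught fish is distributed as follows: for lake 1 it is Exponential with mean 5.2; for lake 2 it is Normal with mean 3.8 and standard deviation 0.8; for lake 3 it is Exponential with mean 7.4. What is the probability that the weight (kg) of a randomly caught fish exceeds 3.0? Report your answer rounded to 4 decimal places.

0.7155

Conditional on each lake, P(X > 3.0): 1: 0.561624; 2: 0.841345; 3: 0.666706.
By total probability, P(X > 3.0) = 0.2·0.561624 + 0.4·0.841345 + 0.4·0.666706 = 0.715545.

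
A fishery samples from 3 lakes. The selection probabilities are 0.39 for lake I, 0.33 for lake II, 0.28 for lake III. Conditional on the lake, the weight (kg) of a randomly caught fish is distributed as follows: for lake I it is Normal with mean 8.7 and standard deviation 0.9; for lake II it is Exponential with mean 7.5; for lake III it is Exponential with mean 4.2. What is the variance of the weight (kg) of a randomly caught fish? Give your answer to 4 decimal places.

27.2205

Per component, I: μ=8.7, E[X²]=76.5; II: μ=7.5, E[X²]=112.5; III: μ=4.2, E[X²]=35.28.
E[X] = 0.39·8.7 + 0.33·7.5 + 0.28·4.2 = 7.044.
E[X²] = 0.39·76.5 + 0.33·112.5 + 0.28·35.28 = 76.8384.
Var(X) = E[X²] − (E[X])² = 76.8384 − 49.6179 = 27.2205.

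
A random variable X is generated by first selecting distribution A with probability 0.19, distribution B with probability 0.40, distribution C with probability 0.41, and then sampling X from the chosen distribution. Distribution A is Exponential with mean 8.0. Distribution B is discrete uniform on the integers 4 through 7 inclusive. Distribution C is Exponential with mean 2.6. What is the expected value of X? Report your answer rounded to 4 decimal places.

Component means — A: 8; B: 5.5; C: 2.6.
E[X] = 0.19·8 + 0.4·5.5 + 0.41·2.6 = 4.786.

4.7860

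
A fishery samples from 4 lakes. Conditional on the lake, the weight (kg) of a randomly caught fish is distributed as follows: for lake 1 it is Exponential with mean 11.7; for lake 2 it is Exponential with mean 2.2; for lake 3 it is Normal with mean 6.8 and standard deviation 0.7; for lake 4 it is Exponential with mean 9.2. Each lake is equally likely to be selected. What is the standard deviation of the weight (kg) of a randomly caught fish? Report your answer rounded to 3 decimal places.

8.306

Per component, 1: μ=11.7, E[X²]=273.78; 2: μ=2.2, E[X²]=9.68; 3: μ=6.8, E[X²]=46.73; 4: μ=9.2, E[X²]=169.28.
E[X] = 0.25·11.7 + 0.25·2.2 + 0.25·6.8 + 0.25·9.2 = 7.475.
E[X²] = 0.25·273.78 + 0.25·9.68 + 0.25·46.73 + 0.25·169.28 = 124.867.
Var(X) = E[X²] − (E[X])² = 124.867 − 55.8756 = 68.9919.
SD(X) = √68.9919 = 8.30613.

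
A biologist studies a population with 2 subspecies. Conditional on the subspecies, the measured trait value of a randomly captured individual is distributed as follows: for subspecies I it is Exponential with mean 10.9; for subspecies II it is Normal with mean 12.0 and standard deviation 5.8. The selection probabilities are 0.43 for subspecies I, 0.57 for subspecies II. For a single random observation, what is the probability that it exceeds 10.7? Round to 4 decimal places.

Conditional on each subspecies, P(X > 10.7): I: 0.374692; II: 0.588675.
By total probability, P(X > 10.7) = 0.43·0.374692 + 0.57·0.588675 = 0.496662.

0.4967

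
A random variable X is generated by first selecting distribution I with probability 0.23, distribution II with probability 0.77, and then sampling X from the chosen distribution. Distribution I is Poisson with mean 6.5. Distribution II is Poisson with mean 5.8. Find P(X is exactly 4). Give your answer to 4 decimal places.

Conditional on each component, P(X = 4): I: 0.111822; II: 0.142755.
By total probability, P(X = 4) = 0.23·0.111822 + 0.77·0.142755 = 0.135641.

0.1356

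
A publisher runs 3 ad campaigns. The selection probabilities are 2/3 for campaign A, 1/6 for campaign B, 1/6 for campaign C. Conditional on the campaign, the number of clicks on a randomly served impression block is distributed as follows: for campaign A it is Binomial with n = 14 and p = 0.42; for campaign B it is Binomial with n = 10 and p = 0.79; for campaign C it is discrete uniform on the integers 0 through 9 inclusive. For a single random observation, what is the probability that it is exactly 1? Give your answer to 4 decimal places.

Conditional on each campaign, P(X = 1): A: 0.00494244; B: 6.27481e-06; C: 0.1.
By total probability, P(X = 1) = 0.666667·0.00494244 + 0.166667·6.27481e-06 + 0.166667·0.1 = 0.0199627.

0.0200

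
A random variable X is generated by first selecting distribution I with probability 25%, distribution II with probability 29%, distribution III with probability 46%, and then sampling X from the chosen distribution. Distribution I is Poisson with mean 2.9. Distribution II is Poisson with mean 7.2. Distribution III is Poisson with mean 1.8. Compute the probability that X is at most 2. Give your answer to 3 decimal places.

Conditional on each component, P(X ≤ 2): I: 0.445963; II: 0.0254735; III: 0.730621.
By total probability, P(X ≤ 2) = 0.25·0.445963 + 0.29·0.0254735 + 0.46·0.730621 = 0.454964.

0.455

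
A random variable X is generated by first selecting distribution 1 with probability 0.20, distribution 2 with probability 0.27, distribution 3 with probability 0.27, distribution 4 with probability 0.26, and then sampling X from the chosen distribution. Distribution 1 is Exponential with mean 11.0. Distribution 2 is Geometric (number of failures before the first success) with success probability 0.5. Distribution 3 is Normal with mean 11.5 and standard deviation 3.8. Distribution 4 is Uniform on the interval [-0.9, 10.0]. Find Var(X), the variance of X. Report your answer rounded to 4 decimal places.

51.1026

Per component, 1: μ=11, E[X²]=242; 2: μ=1, E[X²]=3; 3: μ=11.5, E[X²]=146.69; 4: μ=4.55, E[X²]=30.6033.
E[X] = 0.2·11 + 0.27·1 + 0.27·11.5 + 0.26·4.55 = 6.758.
E[X²] = 0.2·242 + 0.27·3 + 0.27·146.69 + 0.26·30.6033 = 96.7732.
Var(X) = E[X²] − (E[X])² = 96.7732 − 45.6706 = 51.1026.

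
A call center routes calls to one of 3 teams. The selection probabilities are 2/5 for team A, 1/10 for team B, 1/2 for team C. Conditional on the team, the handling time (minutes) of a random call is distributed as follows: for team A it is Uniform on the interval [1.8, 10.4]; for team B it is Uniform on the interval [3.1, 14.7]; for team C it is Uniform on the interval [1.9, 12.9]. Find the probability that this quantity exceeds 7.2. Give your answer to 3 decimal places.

Conditional on each team, P(X > 7.2): A: 0.372093; B: 0.646552; C: 0.518182.
By total probability, P(X > 7.2) = 0.4·0.372093 + 0.1·0.646552 + 0.5·0.518182 = 0.472583.

0.473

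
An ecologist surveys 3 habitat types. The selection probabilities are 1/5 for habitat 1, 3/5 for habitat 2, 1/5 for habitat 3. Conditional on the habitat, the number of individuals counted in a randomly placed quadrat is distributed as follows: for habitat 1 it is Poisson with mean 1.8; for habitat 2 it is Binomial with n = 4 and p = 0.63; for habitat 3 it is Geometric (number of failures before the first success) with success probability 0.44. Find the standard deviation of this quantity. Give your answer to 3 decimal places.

1.326

Per component, 1: μ=1.8, E[X²]=5.04; 2: μ=2.52, E[X²]=7.2828; 3: μ=1.27273, E[X²]=4.5124.
E[X] = 0.2·1.8 + 0.6·2.52 + 0.2·1.27273 = 2.12655.
E[X²] = 0.2·5.04 + 0.6·7.2828 + 0.2·4.5124 = 6.28016.
Var(X) = E[X²] − (E[X])² = 6.28016 − 4.5222 = 1.75796.
SD(X) = √1.75796 = 1.32588.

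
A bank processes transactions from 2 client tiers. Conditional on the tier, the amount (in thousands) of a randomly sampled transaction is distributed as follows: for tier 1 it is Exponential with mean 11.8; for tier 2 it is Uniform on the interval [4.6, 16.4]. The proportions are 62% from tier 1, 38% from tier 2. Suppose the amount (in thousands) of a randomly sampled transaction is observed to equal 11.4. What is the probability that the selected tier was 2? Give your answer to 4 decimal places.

0.6169

Likelihoods f(11.4 | ·): 1: 0.0322512; 2: 0.0847458.
Posterior ∝ prior × likelihood. Numerator for 2: 0.38·0.0847458 = 0.0322034.
Normalizing constant: 0.62·0.0322512 + 0.38·0.0847458 = 0.0521991.
P(2 | observation) = 0.0322034 / 0.0521991 = 0.616934.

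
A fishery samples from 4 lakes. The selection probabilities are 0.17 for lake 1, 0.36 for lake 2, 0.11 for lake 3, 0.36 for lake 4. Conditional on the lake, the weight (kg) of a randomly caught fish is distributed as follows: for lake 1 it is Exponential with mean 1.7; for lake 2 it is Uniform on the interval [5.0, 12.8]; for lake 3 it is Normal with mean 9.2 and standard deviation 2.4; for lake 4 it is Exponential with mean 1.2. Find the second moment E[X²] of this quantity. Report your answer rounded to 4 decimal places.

For each component E[X²] = Var + (mean)², giving 1: 5.78; 2: 84.28; 3: 90.4; 4: 2.88.
Overall E[X²] = 0.17·5.78 + 0.36·84.28 + 0.11·90.4 + 0.36·2.88 = 42.3042.

42.3042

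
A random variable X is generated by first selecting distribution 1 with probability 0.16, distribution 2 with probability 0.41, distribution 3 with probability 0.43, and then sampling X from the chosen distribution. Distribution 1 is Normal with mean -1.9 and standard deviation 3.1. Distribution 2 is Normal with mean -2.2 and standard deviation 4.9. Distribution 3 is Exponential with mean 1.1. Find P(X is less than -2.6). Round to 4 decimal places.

0.2574

Conditional on each component, P(X < -2.6): 1: 0.410676; 2: 0.467469; 3: 0.
By total probability, P(X < -2.6) = 0.16·0.410676 + 0.41·0.467469 + 0.43·0 = 0.257371.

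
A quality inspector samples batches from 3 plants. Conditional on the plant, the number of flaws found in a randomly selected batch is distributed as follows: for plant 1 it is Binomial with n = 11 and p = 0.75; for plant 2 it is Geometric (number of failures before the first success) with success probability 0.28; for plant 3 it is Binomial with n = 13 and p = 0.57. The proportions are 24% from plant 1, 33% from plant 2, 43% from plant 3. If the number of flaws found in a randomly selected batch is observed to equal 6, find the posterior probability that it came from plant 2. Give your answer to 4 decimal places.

0.1275

Likelihoods P(X=6 | ·): 1: 0.0802989; 2: 0.0390079; 3: 0.159973.
Posterior ∝ prior × likelihood. Numerator for 2: 0.33·0.0390079 = 0.0128726.
Normalizing constant: 0.24·0.0802989 + 0.33·0.0390079 + 0.43·0.159973 = 0.100933.
P(2 | observation) = 0.0128726 / 0.100933 = 0.127537.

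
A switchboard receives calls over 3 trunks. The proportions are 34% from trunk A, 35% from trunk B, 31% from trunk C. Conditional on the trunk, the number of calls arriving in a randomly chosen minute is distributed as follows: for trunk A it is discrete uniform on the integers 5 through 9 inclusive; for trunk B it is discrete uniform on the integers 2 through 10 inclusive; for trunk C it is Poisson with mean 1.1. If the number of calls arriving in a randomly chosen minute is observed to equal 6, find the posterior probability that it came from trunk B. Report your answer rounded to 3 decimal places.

0.363

Likelihoods P(X=6 | ·): A: 0.2; B: 0.111111; C: 0.00081903.
Posterior ∝ prior × likelihood. Numerator for B: 0.35·0.111111 = 0.0388889.
Normalizing constant: 0.34·0.2 + 0.35·0.111111 + 0.31·0.00081903 = 0.107143.
P(B | observation) = 0.0388889 / 0.107143 = 0.362963.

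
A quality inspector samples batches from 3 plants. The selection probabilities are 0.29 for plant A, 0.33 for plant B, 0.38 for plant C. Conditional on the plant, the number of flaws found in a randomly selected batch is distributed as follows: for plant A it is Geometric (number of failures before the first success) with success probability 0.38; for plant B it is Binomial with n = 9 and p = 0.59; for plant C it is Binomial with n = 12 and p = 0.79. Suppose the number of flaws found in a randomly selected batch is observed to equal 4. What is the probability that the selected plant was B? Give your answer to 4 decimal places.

Likelihoods P(X=4 | ·): A: 0.0561501; B: 0.176888; C: 0.000729236.
Posterior ∝ prior × likelihood. Numerator for B: 0.33·0.176888 = 0.058373.
Normalizing constant: 0.29·0.0561501 + 0.33·0.176888 + 0.38·0.000729236 = 0.0749336.
P(B | observation) = 0.058373 / 0.0749336 = 0.778996.

0.7790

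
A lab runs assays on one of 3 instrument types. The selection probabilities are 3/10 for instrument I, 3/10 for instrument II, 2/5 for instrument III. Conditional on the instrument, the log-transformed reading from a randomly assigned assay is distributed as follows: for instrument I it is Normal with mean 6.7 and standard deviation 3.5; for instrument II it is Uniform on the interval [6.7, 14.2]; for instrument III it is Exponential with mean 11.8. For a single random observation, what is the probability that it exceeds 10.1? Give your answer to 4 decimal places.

0.3837

Conditional on each instrument, P(X > 10.1): I: 0.165667; II: 0.546667; III: 0.424887.
By total probability, P(X > 10.1) = 0.3·0.165667 + 0.3·0.546667 + 0.4·0.424887 = 0.383655.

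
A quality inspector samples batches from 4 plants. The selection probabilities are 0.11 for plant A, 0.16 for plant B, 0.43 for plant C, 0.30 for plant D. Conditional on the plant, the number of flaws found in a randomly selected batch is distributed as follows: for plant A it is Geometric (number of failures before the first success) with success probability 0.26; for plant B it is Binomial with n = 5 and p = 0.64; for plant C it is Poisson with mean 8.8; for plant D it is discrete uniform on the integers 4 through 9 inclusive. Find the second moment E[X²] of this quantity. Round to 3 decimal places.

54.551

For each component E[X²] = Var + (mean)², giving A: 19.0473; B: 11.392; C: 86.24; D: 45.1667.
Overall E[X²] = 0.11·19.0473 + 0.16·11.392 + 0.43·86.24 + 0.3·45.1667 = 54.5511.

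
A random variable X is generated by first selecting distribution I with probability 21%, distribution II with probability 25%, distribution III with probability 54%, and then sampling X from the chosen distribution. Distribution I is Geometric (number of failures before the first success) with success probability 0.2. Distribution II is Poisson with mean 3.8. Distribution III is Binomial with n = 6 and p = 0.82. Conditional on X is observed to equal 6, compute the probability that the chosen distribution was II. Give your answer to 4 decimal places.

0.1178

Likelihoods P(X=6 | ·): I: 0.0524288; II: 0.0935513; III: 0.304007.
Posterior ∝ prior × likelihood. Numerator for II: 0.25·0.0935513 = 0.0233878.
Normalizing constant: 0.21·0.0524288 + 0.25·0.0935513 + 0.54·0.304007 = 0.198561.
P(II | observation) = 0.0233878 / 0.198561 = 0.117786.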